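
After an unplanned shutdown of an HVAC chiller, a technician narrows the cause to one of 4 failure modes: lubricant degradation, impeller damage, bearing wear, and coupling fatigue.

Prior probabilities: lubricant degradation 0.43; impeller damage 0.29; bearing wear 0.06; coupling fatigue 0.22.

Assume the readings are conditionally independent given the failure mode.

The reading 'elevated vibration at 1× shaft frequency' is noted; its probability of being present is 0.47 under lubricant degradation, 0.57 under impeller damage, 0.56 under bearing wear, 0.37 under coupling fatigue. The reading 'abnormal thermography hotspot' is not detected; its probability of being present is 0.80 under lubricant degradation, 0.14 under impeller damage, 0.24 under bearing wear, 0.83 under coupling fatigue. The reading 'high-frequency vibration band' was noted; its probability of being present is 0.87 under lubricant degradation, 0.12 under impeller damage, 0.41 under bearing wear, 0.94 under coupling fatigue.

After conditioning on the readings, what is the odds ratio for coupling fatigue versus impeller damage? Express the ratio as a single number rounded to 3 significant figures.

0.763

Unnormalized posterior weight (prior times the reading likelihoods) for each of the two hypotheses (using 1 − P(present | H) for each absent reading):
  coupling fatigue: 0.22 × 0.37 × (1 − 0.83) × 0.94 = 0.013008
  impeller damage: 0.29 × 0.57 × (1 − 0.14) × 0.12 = 0.017059
Odds(coupling fatigue : impeller damage) = 0.013008 / 0.017059 ≈ 0.763.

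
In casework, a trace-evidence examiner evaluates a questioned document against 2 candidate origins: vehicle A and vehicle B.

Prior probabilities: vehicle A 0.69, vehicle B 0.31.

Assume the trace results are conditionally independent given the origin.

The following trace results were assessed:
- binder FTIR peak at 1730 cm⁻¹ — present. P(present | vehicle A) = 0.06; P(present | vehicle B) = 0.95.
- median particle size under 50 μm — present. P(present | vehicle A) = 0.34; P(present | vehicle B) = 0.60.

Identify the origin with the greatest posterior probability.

Multiply each prior by the joint likelihood of the trace result pattern:
  vehicle A: 0.69 × 0.06 × 0.34 = 0.014076
  vehicle B: 0.31 × 0.95 × 0.60 = 0.1767
The unnormalized weights sum to 0.19078.
P(vehicle A | evidence) ≈ 0.014076 / 0.19078 ≈ 0.074
P(vehicle B | evidence) ≈ 0.1767 / 0.19078 ≈ 0.926
The largest is 0.926, so vehicle B is most probable.

vehicle B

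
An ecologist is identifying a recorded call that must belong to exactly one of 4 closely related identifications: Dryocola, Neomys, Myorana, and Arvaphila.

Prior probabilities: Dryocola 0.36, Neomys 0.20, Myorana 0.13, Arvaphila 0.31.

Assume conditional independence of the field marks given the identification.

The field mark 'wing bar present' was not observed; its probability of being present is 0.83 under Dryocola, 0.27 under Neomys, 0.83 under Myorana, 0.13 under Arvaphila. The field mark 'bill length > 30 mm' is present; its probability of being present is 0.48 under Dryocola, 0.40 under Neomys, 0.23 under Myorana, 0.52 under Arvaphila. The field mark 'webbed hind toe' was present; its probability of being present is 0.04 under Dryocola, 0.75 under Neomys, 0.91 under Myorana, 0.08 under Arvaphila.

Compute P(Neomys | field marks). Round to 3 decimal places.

Multiply each prior by the joint likelihood of the field mark pattern (using 1 − P(present | H) for each absent field mark):
  Dryocola: 0.36 × (1 − 0.83) × 0.48 × 0.04 = 0.001175
  Neomys: 0.20 × (1 − 0.27) × 0.40 × 0.75 = 0.0438
  Myorana: 0.13 × (1 − 0.83) × 0.23 × 0.91 = 0.0046255
  Arvaphila: 0.31 × (1 − 0.13) × 0.52 × 0.08 = 0.01122
Normalizing constant Z = 0.001175 + 0.0438 + 0.0046255 + 0.01122 = 0.06082.
P(Neomys | evidence) = 0.0438 / 0.06082 ≈ 0.720.

0.720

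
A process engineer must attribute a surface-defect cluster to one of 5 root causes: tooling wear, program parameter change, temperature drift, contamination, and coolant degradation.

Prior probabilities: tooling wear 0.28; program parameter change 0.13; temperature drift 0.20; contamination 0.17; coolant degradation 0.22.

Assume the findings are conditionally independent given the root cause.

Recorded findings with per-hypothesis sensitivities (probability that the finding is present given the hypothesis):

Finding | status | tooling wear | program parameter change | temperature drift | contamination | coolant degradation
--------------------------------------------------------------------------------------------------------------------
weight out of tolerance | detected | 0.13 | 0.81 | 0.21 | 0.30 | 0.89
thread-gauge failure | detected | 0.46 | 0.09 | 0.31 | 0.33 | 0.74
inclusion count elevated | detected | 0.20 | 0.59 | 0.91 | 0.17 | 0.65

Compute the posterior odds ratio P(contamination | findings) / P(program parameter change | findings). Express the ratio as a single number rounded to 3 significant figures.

Posterior odds equal prior odds times the likelihood ratio; only the two competing hypotheses matter.
  contamination: 0.17 × 0.30 × 0.33 × 0.17 = 0.0028611
  program parameter change: 0.13 × 0.81 × 0.09 × 0.59 = 0.0055914
Posterior odds = 0.0028611 / 0.0055914 ≈ 0.512.

0.512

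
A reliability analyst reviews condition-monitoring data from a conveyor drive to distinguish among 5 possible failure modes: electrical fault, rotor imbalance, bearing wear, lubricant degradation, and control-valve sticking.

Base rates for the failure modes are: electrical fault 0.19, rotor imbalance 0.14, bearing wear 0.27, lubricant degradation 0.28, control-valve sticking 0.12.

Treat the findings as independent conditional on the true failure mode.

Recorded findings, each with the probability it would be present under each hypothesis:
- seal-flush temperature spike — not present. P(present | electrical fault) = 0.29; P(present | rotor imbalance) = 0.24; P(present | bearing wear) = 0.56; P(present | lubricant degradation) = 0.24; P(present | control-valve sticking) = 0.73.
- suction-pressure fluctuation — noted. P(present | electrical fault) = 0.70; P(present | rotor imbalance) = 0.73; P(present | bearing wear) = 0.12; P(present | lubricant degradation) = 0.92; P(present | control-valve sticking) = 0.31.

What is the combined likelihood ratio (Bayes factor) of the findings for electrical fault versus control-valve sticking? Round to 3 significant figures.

5.94

Take the product of per-finding likelihoods under each hypothesis (using 1 − P(present | H) for each absent finding), then divide.
  electrical fault: (1 − 0.29) × 0.70 = 0.497
  control-valve sticking: (1 − 0.73) × 0.31 = 0.0837
Bayes factor = 0.497 / 0.0837 ≈ 5.94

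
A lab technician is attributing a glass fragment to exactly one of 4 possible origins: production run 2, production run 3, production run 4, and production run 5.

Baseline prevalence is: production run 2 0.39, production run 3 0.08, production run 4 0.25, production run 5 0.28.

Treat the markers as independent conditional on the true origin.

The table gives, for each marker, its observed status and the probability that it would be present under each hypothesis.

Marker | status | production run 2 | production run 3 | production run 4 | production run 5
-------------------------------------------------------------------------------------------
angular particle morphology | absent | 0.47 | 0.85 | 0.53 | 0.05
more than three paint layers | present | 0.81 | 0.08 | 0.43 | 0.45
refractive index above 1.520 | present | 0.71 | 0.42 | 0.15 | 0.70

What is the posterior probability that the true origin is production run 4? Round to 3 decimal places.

0.036

Multiply each prior by the joint likelihood of the marker pattern (using 1 − P(present | H) for each absent marker):
  production run 2: 0.39 × (1 − 0.47) × 0.81 × 0.71 = 0.11887
  production run 3: 0.08 × (1 − 0.85) × 0.08 × 0.42 = 0.0004032
  production run 4: 0.25 × (1 − 0.53) × 0.43 × 0.15 = 0.0075787
  production run 5: 0.28 × (1 − 0.05) × 0.45 × 0.70 = 0.08379
The unnormalized weights sum to 0.21065.
P(production run 4 | evidence) = 0.0075787 / 0.21065 ≈ 0.036.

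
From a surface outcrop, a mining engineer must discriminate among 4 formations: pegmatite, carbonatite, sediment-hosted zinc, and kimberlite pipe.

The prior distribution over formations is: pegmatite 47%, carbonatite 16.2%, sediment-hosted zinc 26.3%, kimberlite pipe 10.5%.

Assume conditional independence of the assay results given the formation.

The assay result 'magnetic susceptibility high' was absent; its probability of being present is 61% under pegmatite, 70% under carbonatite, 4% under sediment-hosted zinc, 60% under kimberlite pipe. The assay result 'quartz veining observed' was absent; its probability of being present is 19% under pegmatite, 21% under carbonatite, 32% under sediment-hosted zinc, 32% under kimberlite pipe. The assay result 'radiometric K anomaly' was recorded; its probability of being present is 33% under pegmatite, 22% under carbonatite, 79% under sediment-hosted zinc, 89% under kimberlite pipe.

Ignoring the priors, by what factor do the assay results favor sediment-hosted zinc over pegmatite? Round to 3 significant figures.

4.95

The Bayes factor is the ratio of the joint likelihoods of the assay result pattern under the two hypotheses (using 1 − P(present | H) for each absent assay result).
  sediment-hosted zinc: (1 − 0.04) × (1 − 0.32) × 0.79 = 0.51571
  pegmatite: (1 − 0.61) × (1 − 0.19) × 0.33 = 0.10425
Bayes factor = 0.51571 / 0.10425 ≈ 4.95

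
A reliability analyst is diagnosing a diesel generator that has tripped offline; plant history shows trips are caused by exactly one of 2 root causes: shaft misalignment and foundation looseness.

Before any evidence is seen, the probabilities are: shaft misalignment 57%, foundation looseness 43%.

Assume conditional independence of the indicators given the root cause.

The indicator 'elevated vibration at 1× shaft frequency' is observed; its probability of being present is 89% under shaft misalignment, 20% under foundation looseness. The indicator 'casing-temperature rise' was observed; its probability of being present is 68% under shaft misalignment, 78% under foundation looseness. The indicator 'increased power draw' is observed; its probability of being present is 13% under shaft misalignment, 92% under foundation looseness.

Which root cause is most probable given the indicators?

foundation looseness

By Bayes' rule with conditional independence, the unnormalized weight for each hypothesis is prior × ∏ likelihoods:
  shaft misalignment: 0.57 × 0.89 × 0.68 × 0.13 = 0.044845
  foundation looseness: 0.43 × 0.20 × 0.78 × 0.92 = 0.061714
Normalizing constant Z = 0.044845 + 0.061714 = 0.10656.
P(shaft misalignment | evidence) ≈ 0.044845 / 0.10656 ≈ 0.421
P(foundation looseness | evidence) ≈ 0.061714 / 0.10656 ≈ 0.579
The largest is 0.579, so foundation looseness is most probable.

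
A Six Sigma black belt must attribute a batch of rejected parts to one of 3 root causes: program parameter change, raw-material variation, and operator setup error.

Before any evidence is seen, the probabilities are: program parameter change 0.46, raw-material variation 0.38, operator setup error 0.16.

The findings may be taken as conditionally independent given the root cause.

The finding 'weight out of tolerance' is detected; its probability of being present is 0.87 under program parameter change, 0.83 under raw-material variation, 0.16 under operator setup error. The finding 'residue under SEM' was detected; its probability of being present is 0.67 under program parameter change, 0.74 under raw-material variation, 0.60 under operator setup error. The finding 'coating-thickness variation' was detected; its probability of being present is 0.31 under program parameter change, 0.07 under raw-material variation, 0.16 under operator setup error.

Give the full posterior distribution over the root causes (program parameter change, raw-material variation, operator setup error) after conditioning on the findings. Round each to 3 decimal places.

0.816, 0.160, 0.024

For each hypothesis, the unnormalized posterior weight is prior × product of the finding likelihoods:
  program parameter change: 0.46 × 0.87 × 0.67 × 0.31 = 0.083122
  raw-material variation: 0.38 × 0.83 × 0.74 × 0.07 = 0.016338
  operator setup error: 0.16 × 0.16 × 0.60 × 0.16 = 0.0024576
Marginal likelihood of the evidence = 0.10192.
P(program parameter change | evidence) = 0.083122 / 0.10192 ≈ 0.816
P(raw-material variation | evidence) = 0.016338 / 0.10192 ≈ 0.160
P(operator setup error | evidence) = 0.0024576 / 0.10192 ≈ 0.024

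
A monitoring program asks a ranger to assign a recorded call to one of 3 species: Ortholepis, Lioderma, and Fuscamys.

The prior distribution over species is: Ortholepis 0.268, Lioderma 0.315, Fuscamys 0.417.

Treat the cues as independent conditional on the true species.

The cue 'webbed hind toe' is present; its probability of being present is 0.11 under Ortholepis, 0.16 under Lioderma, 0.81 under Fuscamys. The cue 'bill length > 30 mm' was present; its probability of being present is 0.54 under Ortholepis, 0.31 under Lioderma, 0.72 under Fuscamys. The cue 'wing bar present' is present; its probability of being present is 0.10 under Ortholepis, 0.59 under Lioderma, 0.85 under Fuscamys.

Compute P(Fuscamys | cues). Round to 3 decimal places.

0.950

For each hypothesis, the unnormalized posterior weight is prior × product of the cue likelihoods:
  Ortholepis: 0.268 × 0.11 × 0.54 × 0.10 = 0.0015919
  Lioderma: 0.315 × 0.16 × 0.31 × 0.59 = 0.0092182
  Fuscamys: 0.417 × 0.81 × 0.72 × 0.85 = 0.20672
Normalizing constant Z = 0.0015919 + 0.0092182 + 0.20672 = 0.21753.
P(Fuscamys | evidence) = 0.20672 / 0.21753 ≈ 0.950.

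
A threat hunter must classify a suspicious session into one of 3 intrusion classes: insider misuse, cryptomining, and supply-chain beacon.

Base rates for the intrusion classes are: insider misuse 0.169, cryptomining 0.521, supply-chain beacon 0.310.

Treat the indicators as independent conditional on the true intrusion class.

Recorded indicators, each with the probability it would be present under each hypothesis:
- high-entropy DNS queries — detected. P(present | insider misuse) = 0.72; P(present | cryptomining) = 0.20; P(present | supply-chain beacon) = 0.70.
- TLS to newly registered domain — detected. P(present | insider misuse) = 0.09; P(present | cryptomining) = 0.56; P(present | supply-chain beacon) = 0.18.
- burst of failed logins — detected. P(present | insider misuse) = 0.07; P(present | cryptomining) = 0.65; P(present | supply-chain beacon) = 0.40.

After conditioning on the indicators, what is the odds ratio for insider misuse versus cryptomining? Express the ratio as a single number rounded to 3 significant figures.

The normalizing constant cancels in an odds ratio, so compute prior × likelihood for the two hypotheses only:
  insider misuse: 0.169 × 0.72 × 0.09 × 0.07 = 0.00076658
  cryptomining: 0.521 × 0.20 × 0.56 × 0.65 = 0.037929
Posterior odds = 0.00076658 / 0.037929 ≈ 0.0202.

0.0202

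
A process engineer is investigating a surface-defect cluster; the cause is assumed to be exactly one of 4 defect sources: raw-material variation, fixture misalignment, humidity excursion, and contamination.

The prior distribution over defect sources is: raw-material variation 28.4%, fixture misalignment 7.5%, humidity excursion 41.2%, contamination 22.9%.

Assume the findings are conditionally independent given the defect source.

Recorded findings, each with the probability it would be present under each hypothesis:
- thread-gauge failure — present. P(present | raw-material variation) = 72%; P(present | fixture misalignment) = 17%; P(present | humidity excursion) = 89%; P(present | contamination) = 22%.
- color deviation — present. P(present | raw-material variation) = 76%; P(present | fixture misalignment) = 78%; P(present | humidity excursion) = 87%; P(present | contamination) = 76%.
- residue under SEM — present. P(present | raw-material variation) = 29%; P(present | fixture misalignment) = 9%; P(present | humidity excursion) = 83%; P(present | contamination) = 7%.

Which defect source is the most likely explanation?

Multiply each prior by the joint likelihood of the evidence pattern:
  raw-material variation: 0.284 × 0.72 × 0.76 × 0.29 = 0.045067
  fixture misalignment: 0.075 × 0.17 × 0.78 × 0.09 = 0.00089505
  humidity excursion: 0.412 × 0.89 × 0.87 × 0.83 = 0.26478
  contamination: 0.229 × 0.22 × 0.76 × 0.07 = 0.0026802
Normalizing constant Z = 0.045067 + 0.00089505 + 0.26478 + 0.0026802 = 0.31342.
P(raw-material variation | evidence) ≈ 0.045067 / 0.31342 ≈ 0.144
P(fixture misalignment | evidence) ≈ 0.00089505 / 0.31342 ≈ 0.003
P(humidity excursion | evidence) ≈ 0.26478 / 0.31342 ≈ 0.845
P(contamination | evidence) ≈ 0.0026802 / 0.31342 ≈ 0.009
The largest is 0.845, so humidity excursion is most probable.

humidity excursion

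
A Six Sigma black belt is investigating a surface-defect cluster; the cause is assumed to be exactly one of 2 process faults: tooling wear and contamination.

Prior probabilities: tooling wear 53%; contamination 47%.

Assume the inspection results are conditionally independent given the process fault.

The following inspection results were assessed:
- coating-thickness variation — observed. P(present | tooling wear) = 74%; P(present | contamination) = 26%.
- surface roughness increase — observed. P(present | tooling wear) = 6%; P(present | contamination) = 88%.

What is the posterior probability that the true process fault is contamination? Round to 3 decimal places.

0.820

Multiply each prior by the joint likelihood of the inspection result pattern:
  tooling wear: 0.53 × 0.74 × 0.06 = 0.023532
  contamination: 0.47 × 0.26 × 0.88 = 0.10754
Marginal likelihood of the evidence = 0.13107.
P(contamination | evidence) = 0.10754 / 0.13107 ≈ 0.820.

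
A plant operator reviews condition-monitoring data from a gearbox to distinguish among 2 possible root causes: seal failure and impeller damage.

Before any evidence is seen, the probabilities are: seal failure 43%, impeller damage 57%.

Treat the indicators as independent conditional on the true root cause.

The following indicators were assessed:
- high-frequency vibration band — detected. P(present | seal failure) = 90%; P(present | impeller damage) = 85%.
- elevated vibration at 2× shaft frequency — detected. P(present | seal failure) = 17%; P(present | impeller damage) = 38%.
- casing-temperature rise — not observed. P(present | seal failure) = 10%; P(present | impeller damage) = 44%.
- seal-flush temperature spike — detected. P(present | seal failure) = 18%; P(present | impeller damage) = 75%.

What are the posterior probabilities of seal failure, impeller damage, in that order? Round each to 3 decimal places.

For each hypothesis, the unnormalized posterior weight is prior × product of the indicator likelihoods (using 1 − P(present | H) for each absent indicator):
  seal failure: 0.43 × 0.90 × 0.17 × (1 − 0.10) × 0.18 = 0.010658
  impeller damage: 0.57 × 0.85 × 0.38 × (1 − 0.44) × 0.75 = 0.077326
The unnormalized weights sum to 0.087984.
P(seal failure | evidence) = 0.010658 / 0.087984 ≈ 0.121
P(impeller damage | evidence) = 0.077326 / 0.087984 ≈ 0.879

0.121, 0.879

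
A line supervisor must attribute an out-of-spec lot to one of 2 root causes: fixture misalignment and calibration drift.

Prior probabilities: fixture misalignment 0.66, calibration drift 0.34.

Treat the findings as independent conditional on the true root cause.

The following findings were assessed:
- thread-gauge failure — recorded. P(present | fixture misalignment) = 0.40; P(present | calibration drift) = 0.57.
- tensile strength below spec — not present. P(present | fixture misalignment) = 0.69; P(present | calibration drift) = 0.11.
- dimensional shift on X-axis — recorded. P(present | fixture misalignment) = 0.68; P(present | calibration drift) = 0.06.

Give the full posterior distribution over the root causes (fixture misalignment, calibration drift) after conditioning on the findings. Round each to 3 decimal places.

0.843, 0.157

By Bayes' rule with conditional independence, the unnormalized weight for each hypothesis is prior × ∏ likelihoods (using 1 − P(present | H) for each absent finding):
  fixture misalignment: 0.66 × 0.40 × (1 − 0.69) × 0.68 = 0.055651
  calibration drift: 0.34 × 0.57 × (1 − 0.11) × 0.06 = 0.010349
The unnormalized weights sum to 0.066.
P(fixture misalignment | evidence) = 0.055651 / 0.066 ≈ 0.843
P(calibration drift | evidence) = 0.010349 / 0.066 ≈ 0.157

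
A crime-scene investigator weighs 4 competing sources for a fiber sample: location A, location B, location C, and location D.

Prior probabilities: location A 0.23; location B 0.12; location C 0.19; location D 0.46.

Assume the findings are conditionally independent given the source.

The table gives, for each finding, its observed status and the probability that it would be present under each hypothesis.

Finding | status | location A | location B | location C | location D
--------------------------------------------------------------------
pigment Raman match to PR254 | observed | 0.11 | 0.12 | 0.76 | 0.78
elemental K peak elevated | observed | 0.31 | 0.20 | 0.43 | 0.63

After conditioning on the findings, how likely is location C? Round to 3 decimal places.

0.208

For each hypothesis, the unnormalized posterior weight is prior × product of the finding likelihoods:
  location A: 0.23 × 0.11 × 0.31 = 0.007843
  location B: 0.12 × 0.12 × 0.20 = 0.00288
  location C: 0.19 × 0.76 × 0.43 = 0.062092
  location D: 0.46 × 0.78 × 0.63 = 0.22604
Normalizing constant Z = 0.007843 + 0.00288 + 0.062092 + 0.22604 = 0.29886.
P(location C | evidence) = 0.062092 / 0.29886 ≈ 0.208.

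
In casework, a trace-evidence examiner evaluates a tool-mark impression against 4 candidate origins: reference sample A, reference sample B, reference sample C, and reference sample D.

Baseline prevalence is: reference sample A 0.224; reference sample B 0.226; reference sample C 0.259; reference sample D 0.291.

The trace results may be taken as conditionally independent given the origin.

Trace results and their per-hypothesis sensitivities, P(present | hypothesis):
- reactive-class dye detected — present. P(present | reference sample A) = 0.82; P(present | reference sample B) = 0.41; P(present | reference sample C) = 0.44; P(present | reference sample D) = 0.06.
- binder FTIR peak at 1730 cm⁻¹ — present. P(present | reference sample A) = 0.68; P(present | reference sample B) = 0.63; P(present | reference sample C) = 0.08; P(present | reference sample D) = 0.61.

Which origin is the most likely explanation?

Multiply each prior by the joint likelihood of the trace result pattern:
  reference sample A: 0.224 × 0.82 × 0.68 = 0.1249
  reference sample B: 0.226 × 0.41 × 0.63 = 0.058376
  reference sample C: 0.259 × 0.44 × 0.08 = 0.0091168
  reference sample D: 0.291 × 0.06 × 0.61 = 0.010651
Marginal likelihood of the evidence = 0.20305.
P(reference sample A | evidence) ≈ 0.1249 / 0.20305 ≈ 0.615
P(reference sample B | evidence) ≈ 0.058376 / 0.20305 ≈ 0.288
P(reference sample C | evidence) ≈ 0.0091168 / 0.20305 ≈ 0.045
P(reference sample D | evidence) ≈ 0.010651 / 0.20305 ≈ 0.052
The largest is 0.615, so reference sample A is most probable.

reference sample A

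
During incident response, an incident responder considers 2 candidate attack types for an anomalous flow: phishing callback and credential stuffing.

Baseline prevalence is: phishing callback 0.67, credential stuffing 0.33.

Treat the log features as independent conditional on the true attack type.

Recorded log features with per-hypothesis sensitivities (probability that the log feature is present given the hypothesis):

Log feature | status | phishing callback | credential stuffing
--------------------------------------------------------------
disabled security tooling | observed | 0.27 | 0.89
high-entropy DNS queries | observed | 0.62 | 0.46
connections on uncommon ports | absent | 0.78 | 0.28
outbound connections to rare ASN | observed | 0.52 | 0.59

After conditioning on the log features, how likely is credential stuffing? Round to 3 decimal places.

By Bayes' rule with conditional independence, the unnormalized weight for each hypothesis is prior × ∏ likelihoods (using 1 − P(present | H) for each absent log feature):
  phishing callback: 0.67 × 0.27 × 0.62 × (1 − 0.78) × 0.52 = 0.012831
  credential stuffing: 0.33 × 0.89 × 0.46 × (1 − 0.28) × 0.59 = 0.057391
Marginal likelihood of the evidence = 0.070222.
P(credential stuffing | evidence) = 0.057391 / 0.070222 ≈ 0.817.

0.817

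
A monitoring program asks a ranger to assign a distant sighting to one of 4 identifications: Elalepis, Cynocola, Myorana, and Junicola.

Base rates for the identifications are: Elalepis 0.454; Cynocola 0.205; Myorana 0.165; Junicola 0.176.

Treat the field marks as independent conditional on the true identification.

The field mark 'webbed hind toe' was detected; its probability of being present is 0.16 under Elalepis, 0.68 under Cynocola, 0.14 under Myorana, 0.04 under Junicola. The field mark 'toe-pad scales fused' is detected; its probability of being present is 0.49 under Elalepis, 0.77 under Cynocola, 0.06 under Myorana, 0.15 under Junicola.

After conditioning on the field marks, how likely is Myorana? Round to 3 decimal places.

0.010

By Bayes' rule with conditional independence, the unnormalized weight for each hypothesis is prior × ∏ likelihoods:
  Elalepis: 0.454 × 0.16 × 0.49 = 0.035594
  Cynocola: 0.205 × 0.68 × 0.77 = 0.10734
  Myorana: 0.165 × 0.14 × 0.06 = 0.001386
  Junicola: 0.176 × 0.04 × 0.15 = 0.001056
The unnormalized weights sum to 0.14537.
P(Myorana | evidence) = 0.001386 / 0.14537 ≈ 0.010.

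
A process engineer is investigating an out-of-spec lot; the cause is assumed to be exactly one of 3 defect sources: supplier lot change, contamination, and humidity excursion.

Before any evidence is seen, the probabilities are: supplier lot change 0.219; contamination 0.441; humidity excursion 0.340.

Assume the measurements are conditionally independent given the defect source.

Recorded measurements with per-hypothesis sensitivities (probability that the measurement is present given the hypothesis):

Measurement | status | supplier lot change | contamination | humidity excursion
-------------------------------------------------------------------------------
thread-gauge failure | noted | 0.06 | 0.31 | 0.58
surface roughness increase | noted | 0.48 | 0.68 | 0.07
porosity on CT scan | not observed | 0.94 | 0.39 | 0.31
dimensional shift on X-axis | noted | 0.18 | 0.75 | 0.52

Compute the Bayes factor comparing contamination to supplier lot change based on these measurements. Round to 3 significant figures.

The Bayes factor is the ratio of the joint likelihoods of the measurement pattern under the two hypotheses (using 1 − P(present | H) for each absent measurement).
  contamination: 0.31 × 0.68 × (1 − 0.39) × 0.75 = 0.096441
  supplier lot change: 0.06 × 0.48 × (1 − 0.94) × 0.18 = 0.00031104
Bayes factor = 0.096441 / 0.00031104 ≈ 310

310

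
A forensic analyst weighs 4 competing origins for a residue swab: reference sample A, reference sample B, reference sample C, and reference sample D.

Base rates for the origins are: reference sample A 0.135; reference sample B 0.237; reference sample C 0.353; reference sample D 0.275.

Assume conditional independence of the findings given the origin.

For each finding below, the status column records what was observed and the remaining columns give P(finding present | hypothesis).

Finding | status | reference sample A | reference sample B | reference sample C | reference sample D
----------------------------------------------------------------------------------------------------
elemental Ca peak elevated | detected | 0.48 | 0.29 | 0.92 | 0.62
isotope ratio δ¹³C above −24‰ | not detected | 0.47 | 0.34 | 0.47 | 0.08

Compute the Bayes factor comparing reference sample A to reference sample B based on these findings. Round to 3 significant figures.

Take the product of per-finding likelihoods under each hypothesis (using 1 − P(present | H) for each absent finding), then divide.
  reference sample A: 0.48 × (1 − 0.47) = 0.2544
  reference sample B: 0.29 × (1 − 0.34) = 0.1914
Bayes factor = 0.2544 / 0.1914 ≈ 1.33

1.33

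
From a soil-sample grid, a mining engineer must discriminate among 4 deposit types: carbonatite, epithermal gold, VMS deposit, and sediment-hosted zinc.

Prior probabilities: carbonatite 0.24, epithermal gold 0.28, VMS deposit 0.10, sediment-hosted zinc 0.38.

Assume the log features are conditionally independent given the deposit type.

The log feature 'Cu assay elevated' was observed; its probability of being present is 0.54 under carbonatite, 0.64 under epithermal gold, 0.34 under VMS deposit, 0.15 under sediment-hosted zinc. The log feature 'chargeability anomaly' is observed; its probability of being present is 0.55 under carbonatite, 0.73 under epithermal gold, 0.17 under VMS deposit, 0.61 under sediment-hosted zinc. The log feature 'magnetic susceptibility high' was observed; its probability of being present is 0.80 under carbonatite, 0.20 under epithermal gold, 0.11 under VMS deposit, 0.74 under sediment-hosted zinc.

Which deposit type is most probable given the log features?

For each hypothesis, the unnormalized posterior weight is prior × product of the log feature likelihoods:
  carbonatite: 0.24 × 0.54 × 0.55 × 0.80 = 0.057024
  epithermal gold: 0.28 × 0.64 × 0.73 × 0.20 = 0.026163
  VMS deposit: 0.10 × 0.34 × 0.17 × 0.11 = 0.0006358
  sediment-hosted zinc: 0.38 × 0.15 × 0.61 × 0.74 = 0.02573
Normalizing constant Z = 0.057024 + 0.026163 + 0.0006358 + 0.02573 = 0.10955.
P(carbonatite | evidence) ≈ 0.057024 / 0.10955 ≈ 0.521
P(epithermal gold | evidence) ≈ 0.026163 / 0.10955 ≈ 0.239
P(VMS deposit | evidence) ≈ 0.0006358 / 0.10955 ≈ 0.006
P(sediment-hosted zinc | evidence) ≈ 0.02573 / 0.10955 ≈ 0.235
The largest is 0.521, so carbonatite is most probable.

carbonatite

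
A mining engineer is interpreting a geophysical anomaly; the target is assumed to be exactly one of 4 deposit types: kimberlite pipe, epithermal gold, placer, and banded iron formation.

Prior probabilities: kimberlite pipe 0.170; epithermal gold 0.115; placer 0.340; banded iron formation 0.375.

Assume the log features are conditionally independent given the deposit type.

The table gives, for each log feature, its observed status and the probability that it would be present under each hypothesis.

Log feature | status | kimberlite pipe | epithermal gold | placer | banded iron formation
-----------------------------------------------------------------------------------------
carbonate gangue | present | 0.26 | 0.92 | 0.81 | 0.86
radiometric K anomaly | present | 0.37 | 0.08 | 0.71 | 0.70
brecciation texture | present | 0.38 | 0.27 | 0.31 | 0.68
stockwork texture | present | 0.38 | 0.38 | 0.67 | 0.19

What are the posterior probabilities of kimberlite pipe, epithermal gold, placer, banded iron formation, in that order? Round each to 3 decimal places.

0.032, 0.012, 0.556, 0.399

By Bayes' rule with conditional independence, the unnormalized weight for each hypothesis is prior × ∏ likelihoods:
  kimberlite pipe: 0.170 × 0.26 × 0.37 × 0.38 × 0.38 = 0.0023615
  epithermal gold: 0.115 × 0.92 × 0.08 × 0.27 × 0.38 = 0.00086841
  placer: 0.340 × 0.81 × 0.71 × 0.31 × 0.67 = 0.040612
  banded iron formation: 0.375 × 0.86 × 0.70 × 0.68 × 0.19 = 0.029167
The unnormalized weights sum to 0.073009.
P(kimberlite pipe | evidence) = 0.0023615 / 0.073009 ≈ 0.032
P(epithermal gold | evidence) = 0.00086841 / 0.073009 ≈ 0.012
P(placer | evidence) = 0.040612 / 0.073009 ≈ 0.556
P(banded iron formation | evidence) = 0.029167 / 0.073009 ≈ 0.399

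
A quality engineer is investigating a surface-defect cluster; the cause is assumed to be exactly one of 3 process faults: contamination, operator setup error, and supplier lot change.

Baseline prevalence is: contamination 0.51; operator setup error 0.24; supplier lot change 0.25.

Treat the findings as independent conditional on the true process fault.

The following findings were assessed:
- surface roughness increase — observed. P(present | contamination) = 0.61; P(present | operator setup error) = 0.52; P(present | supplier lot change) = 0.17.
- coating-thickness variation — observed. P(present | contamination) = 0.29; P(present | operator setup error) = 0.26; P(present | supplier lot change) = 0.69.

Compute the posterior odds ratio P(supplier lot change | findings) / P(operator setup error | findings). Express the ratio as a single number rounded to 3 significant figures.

Unnormalized posterior weight (prior times the finding likelihoods) for each of the two hypotheses:
  supplier lot change: 0.25 × 0.17 × 0.69 = 0.029325
  operator setup error: 0.24 × 0.52 × 0.26 = 0.032448
Odds(supplier lot change : operator setup error) = 0.029325 / 0.032448 ≈ 0.904.

0.904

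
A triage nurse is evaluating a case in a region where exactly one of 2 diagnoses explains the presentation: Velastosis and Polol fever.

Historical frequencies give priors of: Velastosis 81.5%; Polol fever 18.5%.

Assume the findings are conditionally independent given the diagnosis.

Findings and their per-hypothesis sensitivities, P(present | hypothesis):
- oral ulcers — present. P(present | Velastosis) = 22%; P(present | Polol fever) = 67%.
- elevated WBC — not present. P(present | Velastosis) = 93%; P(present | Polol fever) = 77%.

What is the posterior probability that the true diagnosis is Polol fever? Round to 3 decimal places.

For each hypothesis, the unnormalized posterior weight is prior × product of the finding likelihoods (using 1 − P(present | H) for each absent finding):
  Velastosis: 0.815 × 0.22 × (1 − 0.93) = 0.012551
  Polol fever: 0.185 × 0.67 × (1 − 0.77) = 0.028508
The unnormalized weights sum to 0.041059.
P(Polol fever | evidence) = 0.028508 / 0.041059 ≈ 0.694.

0.694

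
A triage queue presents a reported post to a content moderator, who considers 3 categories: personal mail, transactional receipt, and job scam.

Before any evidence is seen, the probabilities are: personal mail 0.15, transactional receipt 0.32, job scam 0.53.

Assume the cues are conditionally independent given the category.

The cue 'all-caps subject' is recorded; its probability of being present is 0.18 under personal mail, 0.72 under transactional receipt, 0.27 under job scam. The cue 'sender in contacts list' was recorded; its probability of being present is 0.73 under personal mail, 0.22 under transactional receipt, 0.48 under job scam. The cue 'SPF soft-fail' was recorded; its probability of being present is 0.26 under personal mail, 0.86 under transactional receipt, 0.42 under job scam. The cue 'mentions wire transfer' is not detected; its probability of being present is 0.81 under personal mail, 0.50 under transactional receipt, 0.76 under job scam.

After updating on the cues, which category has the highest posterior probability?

transactional receipt

For each hypothesis, the unnormalized posterior weight is prior × product of the cue likelihoods (using 1 − P(present | H) for each absent cue):
  personal mail: 0.15 × 0.18 × 0.73 × 0.26 × (1 − 0.81) = 0.00097367
  transactional receipt: 0.32 × 0.72 × 0.22 × 0.86 × (1 − 0.50) = 0.021796
  job scam: 0.53 × 0.27 × 0.48 × 0.42 × (1 − 0.76) = 0.0069238
Marginal likelihood of the evidence = 0.029693.
P(personal mail | evidence) ≈ 0.00097367 / 0.029693 ≈ 0.033
P(transactional receipt | evidence) ≈ 0.021796 / 0.029693 ≈ 0.734
P(job scam | evidence) ≈ 0.0069238 / 0.029693 ≈ 0.233
The largest is 0.734, so transactional receipt is most probable.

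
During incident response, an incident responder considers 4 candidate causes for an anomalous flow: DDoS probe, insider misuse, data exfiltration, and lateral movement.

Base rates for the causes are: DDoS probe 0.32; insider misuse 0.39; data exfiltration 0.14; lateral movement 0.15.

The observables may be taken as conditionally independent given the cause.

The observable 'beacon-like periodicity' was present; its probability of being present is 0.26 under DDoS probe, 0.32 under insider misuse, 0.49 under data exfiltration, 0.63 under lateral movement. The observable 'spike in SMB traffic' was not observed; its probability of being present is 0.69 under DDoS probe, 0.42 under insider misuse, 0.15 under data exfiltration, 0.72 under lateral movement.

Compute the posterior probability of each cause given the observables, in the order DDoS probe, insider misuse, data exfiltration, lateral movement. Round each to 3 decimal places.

For each hypothesis, the unnormalized posterior weight is prior × product of the observable likelihoods (using 1 − P(present | H) for each absent observable):
  DDoS probe: 0.32 × 0.26 × (1 − 0.69) = 0.025792
  insider misuse: 0.39 × 0.32 × (1 − 0.42) = 0.072384
  data exfiltration: 0.14 × 0.49 × (1 − 0.15) = 0.05831
  lateral movement: 0.15 × 0.63 × (1 − 0.72) = 0.02646
Marginal likelihood of the evidence = 0.18295.
P(DDoS probe | evidence) = 0.025792 / 0.18295 ≈ 0.141
P(insider misuse | evidence) = 0.072384 / 0.18295 ≈ 0.396
P(data exfiltration | evidence) = 0.05831 / 0.18295 ≈ 0.319
P(lateral movement | evidence) = 0.02646 / 0.18295 ≈ 0.145

0.141, 0.396, 0.319, 0.145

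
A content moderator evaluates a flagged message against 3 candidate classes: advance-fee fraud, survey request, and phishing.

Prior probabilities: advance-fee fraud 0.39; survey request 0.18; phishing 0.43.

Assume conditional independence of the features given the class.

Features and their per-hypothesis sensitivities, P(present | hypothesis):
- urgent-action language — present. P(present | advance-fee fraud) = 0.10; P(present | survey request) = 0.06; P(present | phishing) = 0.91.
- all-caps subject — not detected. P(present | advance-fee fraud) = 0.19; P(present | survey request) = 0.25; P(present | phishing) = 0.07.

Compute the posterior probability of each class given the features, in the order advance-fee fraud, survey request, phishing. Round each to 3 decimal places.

0.078, 0.020, 0.902

For each hypothesis, the unnormalized posterior weight is prior × product of the feature likelihoods (using 1 − P(present | H) for each absent feature):
  advance-fee fraud: 0.39 × 0.10 × (1 − 0.19) = 0.03159
  survey request: 0.18 × 0.06 × (1 − 0.25) = 0.0081
  phishing: 0.43 × 0.91 × (1 − 0.07) = 0.36391
The unnormalized weights sum to 0.4036.
P(advance-fee fraud | evidence) = 0.03159 / 0.4036 ≈ 0.078
P(survey request | evidence) = 0.0081 / 0.4036 ≈ 0.020
P(phishing | evidence) = 0.36391 / 0.4036 ≈ 0.902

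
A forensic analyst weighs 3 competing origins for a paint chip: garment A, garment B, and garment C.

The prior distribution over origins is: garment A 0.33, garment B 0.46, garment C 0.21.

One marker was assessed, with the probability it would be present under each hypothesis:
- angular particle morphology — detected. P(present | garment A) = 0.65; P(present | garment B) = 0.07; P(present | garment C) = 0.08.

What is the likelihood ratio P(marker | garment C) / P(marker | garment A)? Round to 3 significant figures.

Likelihood of this marker under each hypothesis:
  garment C: 0.08
  garment A: 0.65
Bayes factor = 0.08 / 0.65 ≈ 0.123

0.123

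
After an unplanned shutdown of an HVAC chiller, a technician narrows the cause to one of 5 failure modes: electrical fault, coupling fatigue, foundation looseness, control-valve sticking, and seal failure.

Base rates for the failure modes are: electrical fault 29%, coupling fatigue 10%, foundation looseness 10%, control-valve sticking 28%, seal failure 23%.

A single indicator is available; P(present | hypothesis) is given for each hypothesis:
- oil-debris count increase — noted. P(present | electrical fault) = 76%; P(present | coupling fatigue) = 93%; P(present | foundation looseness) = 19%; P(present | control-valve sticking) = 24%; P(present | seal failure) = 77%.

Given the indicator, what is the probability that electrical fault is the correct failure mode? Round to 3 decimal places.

0.382

Multiply each prior by the likelihood of the indicator:
  electrical fault: 0.29 × 0.76 = 0.2204
  coupling fatigue: 0.10 × 0.93 = 0.093
  foundation looseness: 0.10 × 0.19 = 0.019
  control-valve sticking: 0.28 × 0.24 = 0.0672
  seal failure: 0.23 × 0.77 = 0.1771
Marginal likelihood of the evidence = 0.5767.
P(electrical fault | evidence) = 0.2204 / 0.5767 ≈ 0.382.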